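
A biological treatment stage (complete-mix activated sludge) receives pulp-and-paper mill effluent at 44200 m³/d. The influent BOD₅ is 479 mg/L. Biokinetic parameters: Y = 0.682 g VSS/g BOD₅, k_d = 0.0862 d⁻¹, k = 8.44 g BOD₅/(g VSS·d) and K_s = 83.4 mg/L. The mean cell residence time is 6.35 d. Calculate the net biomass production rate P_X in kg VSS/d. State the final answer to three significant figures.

Effluent substrate depends only on kinetics and SRT: S = K_s(1 + k_d θ_c) / [θ_c(Yk − k_d) − 1] = 83.4 × (1 + 0.0862 × 6.35) / [6.35 × (0.682 × 8.44 − 0.0862) − 1] = 129.1 / 35.00 = 3.687 mg/L.
Correct the yield for decay: Y_obs = Y/(1 + k_d θ_c) = 0.682 / (1 + 0.0862 × 6.35) = 0.682 / 1.547 = 0.4407.
Substrate removed = Q·(S₀ − S) = 44200 m³/d × (479 − 3.69) g/m³ = 2.1×10^7 g/d = 21009 kg/d.
So the net sludge growth is P_X = 0.4407 × 21009 = 9260 kg VSS/d.

P_X ≈ 9260 kg VSS/d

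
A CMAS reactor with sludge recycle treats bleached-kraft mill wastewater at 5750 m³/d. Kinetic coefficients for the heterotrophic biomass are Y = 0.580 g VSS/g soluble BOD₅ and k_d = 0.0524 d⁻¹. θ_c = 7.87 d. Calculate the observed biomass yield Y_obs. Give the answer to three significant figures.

The observed yield is Y_obs = Y/(1 + k_d·θ_c) = 0.580 / (1 + 0.0524 × 7.87) = 0.580 / 1.412 = 0.4107 g VSS per g soluble BOD₅ removed.

Y_obs ≈ 0.411 g VSS/g soluble BOD₅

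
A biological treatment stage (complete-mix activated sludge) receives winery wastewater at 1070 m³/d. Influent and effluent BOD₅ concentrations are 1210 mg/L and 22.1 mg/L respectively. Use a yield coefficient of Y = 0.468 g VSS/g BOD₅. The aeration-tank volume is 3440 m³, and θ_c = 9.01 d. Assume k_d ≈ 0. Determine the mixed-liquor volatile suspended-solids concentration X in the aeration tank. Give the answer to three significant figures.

From V·X = Y·Q·(S₀ − S)·θ_c (decay neglected): X = 0.468 × 1070 × (1210 − 22.1) × 9.01 / 3440 = 1558 mg/L.

X ≈ 1560 mg/L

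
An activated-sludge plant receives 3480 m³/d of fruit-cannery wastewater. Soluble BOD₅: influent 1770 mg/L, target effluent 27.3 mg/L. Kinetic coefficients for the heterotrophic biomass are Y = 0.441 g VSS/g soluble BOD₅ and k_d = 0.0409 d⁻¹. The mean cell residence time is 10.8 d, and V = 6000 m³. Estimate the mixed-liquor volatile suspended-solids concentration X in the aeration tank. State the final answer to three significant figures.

From V·X·(1 + k_d·θ_c) = Y·Q·(S₀ − S)·θ_c: X = 0.441 × 3480 × (1770 − 27.3) × 10.8 / [6000 × (1 + 0.0409 × 10.8)] = 3339 mg/L.

X ≈ 3340 mg/L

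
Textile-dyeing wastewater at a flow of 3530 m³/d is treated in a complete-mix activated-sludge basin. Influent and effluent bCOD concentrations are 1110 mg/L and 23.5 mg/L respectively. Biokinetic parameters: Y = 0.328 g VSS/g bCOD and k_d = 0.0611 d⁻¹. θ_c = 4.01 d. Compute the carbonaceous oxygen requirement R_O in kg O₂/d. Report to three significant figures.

Correct the yield for decay: Y_obs = Y/(1 + k_d θ_c) = 0.328 / (1 + 0.0611 × 4.01) = 0.328 / 1.245 = 0.2635.
Q·(S₀ − S) = 3530 × (1110 − 23.5) × 10⁻³ = 3835 kg/d removed.
P_X = Y_obs·Q·(S₀ − S) = 0.2635 × 3835 = 1010 kg VSS/d.
R_O = Q·ΔS − 1.42 P_X = 3835 − 1435 = 2401 kg O₂/d.

R_O ≈ 2400 kg O₂/d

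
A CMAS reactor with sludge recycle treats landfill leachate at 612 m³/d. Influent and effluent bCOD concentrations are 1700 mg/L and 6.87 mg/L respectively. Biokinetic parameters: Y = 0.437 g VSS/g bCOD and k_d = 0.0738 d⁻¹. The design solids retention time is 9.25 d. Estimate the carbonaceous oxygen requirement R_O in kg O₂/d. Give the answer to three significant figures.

The observed yield is Y_obs = Y/(1 + k_d·θ_c) = 0.437 / (1 + 0.0738 × 9.25) = 0.437 / 1.683 = 0.2597 g VSS per g bCOD removed.
Q·(S₀ − S) = 612 × (1700 − 6.87) × 10⁻³ = 1036 kg/d removed.
P_X = Y_obs·Q·(S₀ − S) = 0.2597 × 1036 = 269.1 kg VSS/d.
Carbonaceous O₂ demand = substrate oxidised − cell-mass equivalent = 1036 − 1.42 × 269.1 = 654.1 kg O₂/d.

R_O ≈ 654 kg O₂/d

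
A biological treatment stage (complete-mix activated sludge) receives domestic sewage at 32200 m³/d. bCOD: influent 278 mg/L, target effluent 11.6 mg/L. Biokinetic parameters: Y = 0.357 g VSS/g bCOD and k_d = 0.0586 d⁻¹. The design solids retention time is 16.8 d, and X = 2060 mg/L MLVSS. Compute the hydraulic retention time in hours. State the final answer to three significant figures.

From the SRT design equation V = Y Q (S₀−S) θ_c / [X (1 + k_d θ_c)] = 0.357 × 32200 × (278 − 11.6) × 16.8 / [2060 × (1 + 0.0586 × 16.8)] = 5.14×10^7 / 4088 = 12585 m³.
HRT = V/Q = 12585 m³ / 32200 m³·d⁻¹ = 0.3908 d × 24 = 9.380 h.

τ ≈ 9.38 h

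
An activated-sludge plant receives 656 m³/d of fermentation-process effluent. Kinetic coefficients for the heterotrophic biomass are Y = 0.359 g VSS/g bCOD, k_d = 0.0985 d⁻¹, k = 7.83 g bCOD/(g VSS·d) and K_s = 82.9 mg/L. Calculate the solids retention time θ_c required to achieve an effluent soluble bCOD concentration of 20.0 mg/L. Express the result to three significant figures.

θ_c ≈ 2.23 d

At the target effluent, Y k S/(K_s+S) = 0.359×7.83×20.0/102.9 = 0.5463 d⁻¹.
θ_c = 1/(μ − k_d) = 1/(0.5463 − 0.0985) = 1/0.4478 = 2.233 d.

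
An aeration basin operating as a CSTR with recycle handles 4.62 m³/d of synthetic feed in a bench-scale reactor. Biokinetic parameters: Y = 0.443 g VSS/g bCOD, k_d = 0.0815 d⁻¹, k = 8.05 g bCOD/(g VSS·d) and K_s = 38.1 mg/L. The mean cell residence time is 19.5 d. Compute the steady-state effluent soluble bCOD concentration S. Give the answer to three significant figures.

S ≈ 1.47 mg/L

From the Monod/SRT balance for a CMAS, S = K_s·(1+k_d θ_c)/[θ_c·(Y k − k_d) − 1] = 38.1 × (1 + 0.0815 × 19.5) / [19.5 × (0.443 × 8.05 − 0.0815) − 1] = 98.65 / 66.95 = 1.473 mg/L.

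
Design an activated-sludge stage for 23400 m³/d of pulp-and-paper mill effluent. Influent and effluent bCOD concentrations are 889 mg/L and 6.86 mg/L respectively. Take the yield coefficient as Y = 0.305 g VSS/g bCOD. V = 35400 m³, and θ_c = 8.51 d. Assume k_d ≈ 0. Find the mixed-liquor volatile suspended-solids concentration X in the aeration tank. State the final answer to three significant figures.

X ≈ 1510 mg/L

X = Y·Q·ΔS·θ_c / V = 0.305 × 23400 × (889 − 6.86) × 8.51 / 35400 = 1513 mg/L.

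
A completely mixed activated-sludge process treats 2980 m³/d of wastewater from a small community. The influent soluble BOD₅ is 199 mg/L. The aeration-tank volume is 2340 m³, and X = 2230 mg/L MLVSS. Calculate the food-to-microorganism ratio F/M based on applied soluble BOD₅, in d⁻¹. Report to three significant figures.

F/M ≈ 0.114 d⁻¹

Food-to-microorganism ratio F/M = Q S₀ / (V X) = 2980 × 199 / (2340 × 2230) = 0.1136 d⁻¹.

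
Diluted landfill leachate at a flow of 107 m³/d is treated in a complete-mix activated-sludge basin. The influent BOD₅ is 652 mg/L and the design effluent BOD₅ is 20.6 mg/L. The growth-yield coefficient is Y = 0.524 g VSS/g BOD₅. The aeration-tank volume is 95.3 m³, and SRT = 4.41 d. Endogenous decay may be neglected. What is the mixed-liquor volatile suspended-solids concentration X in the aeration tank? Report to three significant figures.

From V·X = Y·Q·(S₀ − S)·θ_c (decay neglected): X = 0.524 × 107 × (652 − 20.6) × 4.41 / 95.3 = 1638 mg/L.

X ≈ 1640 mg/L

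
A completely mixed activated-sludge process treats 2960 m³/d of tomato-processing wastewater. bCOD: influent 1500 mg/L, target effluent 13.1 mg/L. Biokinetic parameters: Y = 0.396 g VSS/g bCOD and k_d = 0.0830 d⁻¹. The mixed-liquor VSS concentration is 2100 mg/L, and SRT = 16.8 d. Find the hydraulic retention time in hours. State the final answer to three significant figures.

τ ≈ 47.2 h

Steady-state biomass mass balance: V·X·(1 + k_d·θ_c) = Y·Q·(S₀ − S)·θ_c, so V = 0.396 × 2960 × (1500 − 13.1) × 16.8 / [2100 × (1 + 0.0830 × 16.8)] = 2.93×10^7 / 5028 = 5823 m³.
HRT = V/Q = 5823 m³ / 2960 m³·d⁻¹ = 1.967 d × 24 = 47.22 h.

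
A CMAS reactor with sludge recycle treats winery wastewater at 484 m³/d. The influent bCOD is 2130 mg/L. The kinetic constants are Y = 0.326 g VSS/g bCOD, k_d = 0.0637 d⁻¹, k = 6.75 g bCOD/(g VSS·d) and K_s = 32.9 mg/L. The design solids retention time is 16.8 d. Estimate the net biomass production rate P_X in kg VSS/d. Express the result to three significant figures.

P_X ≈ 162 kg VSS/d

Effluent substrate depends only on kinetics and SRT: S = K_s(1 + k_d θ_c) / [θ_c(Yk − k_d) − 1] = 32.9 × (1 + 0.0637 × 16.8) / [16.8 × (0.326 × 6.75 − 0.0637) − 1] = 68.11 / 34.90 = 1.952 mg/L.
Observed yield with endogenous decay: Y_obs = Y / (1 + k_d·θ_c) = 0.326 / (1 + 0.0637 × 16.8) = 0.326 / 2.070 = 0.1575 g VSS/g bCOD.
Substrate removed = Q·(S₀ − S) = 484 m³/d × (2130 − 1.95) g/m³ = 1.03×10^6 g/d = 1030 kg/d.
Net biomass production P_X = Y_obs × Q·(S₀ − S) = 0.1575 × 1030 = 162.2 kg VSS/d.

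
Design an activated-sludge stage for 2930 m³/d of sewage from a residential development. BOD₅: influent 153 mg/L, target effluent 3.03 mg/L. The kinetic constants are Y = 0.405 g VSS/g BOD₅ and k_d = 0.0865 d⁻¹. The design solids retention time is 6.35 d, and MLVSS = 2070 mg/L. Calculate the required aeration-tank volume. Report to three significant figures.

V ≈ 352 m³

Steady-state biomass mass balance: V·X·(1 + k_d·θ_c) = Y·Q·(S₀ − S)·θ_c, so V = 0.405 × 2930 × (153 − 3.03) × 6.35 / [2070 × (1 + 0.0865 × 6.35)] = 1.13×10^6 / 3207 = 352.4 m³.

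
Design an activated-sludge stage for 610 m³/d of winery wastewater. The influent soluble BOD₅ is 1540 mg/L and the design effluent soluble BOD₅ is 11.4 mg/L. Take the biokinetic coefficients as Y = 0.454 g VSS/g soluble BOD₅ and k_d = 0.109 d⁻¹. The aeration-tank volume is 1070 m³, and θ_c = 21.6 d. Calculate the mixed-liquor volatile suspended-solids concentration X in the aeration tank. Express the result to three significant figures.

From V·X·(1 + k_d·θ_c) = Y·Q·(S₀ − S)·θ_c: X = 0.454 × 610 × (1540 − 11.4) × 21.6 / [1070 × (1 + 0.109 × 21.6)] = 2548 mg/L.

X ≈ 2550 mg/L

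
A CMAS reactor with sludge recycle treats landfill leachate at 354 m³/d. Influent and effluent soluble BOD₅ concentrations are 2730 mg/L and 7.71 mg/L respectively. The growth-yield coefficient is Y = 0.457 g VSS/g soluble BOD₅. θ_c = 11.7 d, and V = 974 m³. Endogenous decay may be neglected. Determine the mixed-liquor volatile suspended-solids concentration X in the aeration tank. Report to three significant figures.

Without decay, X = Y Q (S₀−S) θ_c / V = 0.457 × 354 × (2730 − 7.71) × 11.7 / 974 = 5290 mg/L.

X ≈ 5290 mg/L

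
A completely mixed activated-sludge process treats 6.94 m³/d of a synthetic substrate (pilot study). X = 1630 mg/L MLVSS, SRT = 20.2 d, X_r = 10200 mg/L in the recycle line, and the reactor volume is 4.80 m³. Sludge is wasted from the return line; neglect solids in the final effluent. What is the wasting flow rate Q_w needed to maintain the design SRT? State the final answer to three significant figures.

Q_w ≈ 0.0380 m³/d

θ_c = V·X/(Q_w·X_r) when wasting from the recycle, so Q_w = V·X/(θ_c·X_r) = 4.800 × 1630 / (20.2 × 10200) = 0.03797 m³/d.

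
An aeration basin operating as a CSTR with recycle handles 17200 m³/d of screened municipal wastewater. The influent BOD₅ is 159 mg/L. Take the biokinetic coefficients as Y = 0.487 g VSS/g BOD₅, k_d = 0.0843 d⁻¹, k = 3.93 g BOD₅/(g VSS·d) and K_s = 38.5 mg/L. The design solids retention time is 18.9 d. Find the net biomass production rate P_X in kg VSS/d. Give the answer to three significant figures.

P_X ≈ 504 kg VSS/d

From the Monod/SRT balance for a CMAS, S = K_s·(1+k_d θ_c)/[θ_c·(Y k − k_d) − 1] = 38.5 × (1 + 0.0843 × 18.9) / [18.9 × (0.487 × 3.93 − 0.0843) − 1] = 99.84 / 33.58 = 2.973 mg/L.
Correct the yield for decay: Y_obs = Y/(1 + k_d θ_c) = 0.487 / (1 + 0.0843 × 18.9) = 0.487 / 2.593 = 0.1878.
Mass of BOD₅ removed per day: Q(S₀ − S) = 17200 × 156.0 g/m³ = 2684 kg/d.
P_X = Y_obs · Q(S₀ − S) = 0.1878 × 2684 = 504.0 kg VSS/d.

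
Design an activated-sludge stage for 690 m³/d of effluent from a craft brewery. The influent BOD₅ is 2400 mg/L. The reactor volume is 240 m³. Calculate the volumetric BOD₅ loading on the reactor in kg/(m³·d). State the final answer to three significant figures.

L_v ≈ 6.90 kg BOD₅/(m³·d)

L_v = Q S₀ / V = 690 × 2400 × 10⁻³ / 240.0 = 6.900 kg/(m³·d).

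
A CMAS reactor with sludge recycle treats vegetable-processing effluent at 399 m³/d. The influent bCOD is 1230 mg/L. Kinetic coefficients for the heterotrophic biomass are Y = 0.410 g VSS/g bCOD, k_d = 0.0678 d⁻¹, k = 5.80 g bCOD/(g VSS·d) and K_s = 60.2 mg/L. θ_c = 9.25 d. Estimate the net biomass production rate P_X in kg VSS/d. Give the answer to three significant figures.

From the Monod/SRT balance for a CMAS, S = K_s·(1+k_d θ_c)/[θ_c·(Y k − k_d) − 1] = 60.2 × (1 + 0.0678 × 9.25) / [9.25 × (0.410 × 5.80 − 0.0678) − 1] = 97.95 / 20.37 = 4.809 mg/L.
Correct the yield for decay: Y_obs = Y/(1 + k_d θ_c) = 0.410 / (1 + 0.0678 × 9.25) = 0.410 / 1.627 = 0.2520.
Q·(S₀ − S) = 399 × (1230 − 4.81) × 10⁻³ = 488.9 kg/d removed.
P_X = Y_obs · Q(S₀ − S) = 0.2520 × 488.9 = 123.2 kg VSS/d.

P_X ≈ 123 kg VSS/d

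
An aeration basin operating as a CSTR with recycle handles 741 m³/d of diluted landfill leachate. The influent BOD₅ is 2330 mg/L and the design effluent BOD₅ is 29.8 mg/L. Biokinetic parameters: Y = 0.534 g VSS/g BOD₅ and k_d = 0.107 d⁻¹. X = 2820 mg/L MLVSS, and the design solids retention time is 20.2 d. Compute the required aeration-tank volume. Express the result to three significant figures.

Steady-state biomass mass balance: V·X·(1 + k_d·θ_c) = Y·Q·(S₀ − S)·θ_c, so V = 0.534 × 741 × (2330 − 29.8) × 20.2 / [2820 × (1 + 0.107 × 20.2)] = 1.84×10^7 / 8915 = 2062 m³.

V ≈ 2060 m³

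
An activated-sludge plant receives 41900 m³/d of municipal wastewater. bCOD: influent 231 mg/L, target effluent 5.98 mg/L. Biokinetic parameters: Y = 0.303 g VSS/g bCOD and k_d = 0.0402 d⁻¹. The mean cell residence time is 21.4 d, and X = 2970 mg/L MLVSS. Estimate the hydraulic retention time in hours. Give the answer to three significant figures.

From the SRT design equation V = Y Q (S₀−S) θ_c / [X (1 + k_d θ_c)] = 0.303 × 41900 × (231 − 5.98) × 21.4 / [2970 × (1 + 0.0402 × 21.4)] = 6.11×10^7 / 5525 = 11065 m³.
τ = V/Q = 11065/41900 = 0.2641 d, or 6.338 h.

τ ≈ 6.34 h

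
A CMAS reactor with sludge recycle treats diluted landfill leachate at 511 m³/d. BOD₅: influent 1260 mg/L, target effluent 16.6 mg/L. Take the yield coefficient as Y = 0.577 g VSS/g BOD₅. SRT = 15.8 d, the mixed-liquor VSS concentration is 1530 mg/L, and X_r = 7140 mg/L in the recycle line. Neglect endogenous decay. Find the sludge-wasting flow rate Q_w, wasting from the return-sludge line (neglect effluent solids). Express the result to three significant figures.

Q_w ≈ 51.3 m³/d

V·X = Y·Q·ΔS·θ_c gives V = 0.577 × 511 × (1260 − 16.6) × 15.8 / 1530 = 3786 m³.
Wasting from the return line (neglecting effluent solids): Q_w = V·X / (θ_c·X_r) = 3786 × 1530 / (15.8 × 7140) = 51.35 m³/d.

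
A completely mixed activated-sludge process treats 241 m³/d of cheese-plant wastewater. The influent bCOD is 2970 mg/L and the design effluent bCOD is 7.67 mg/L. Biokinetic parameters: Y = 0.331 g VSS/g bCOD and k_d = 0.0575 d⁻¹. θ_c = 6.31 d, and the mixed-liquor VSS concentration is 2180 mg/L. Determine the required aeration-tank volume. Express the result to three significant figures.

From the SRT design equation V = Y Q (S₀−S) θ_c / [X (1 + k_d θ_c)] = 0.331 × 241 × (2970 − 7.67) × 6.31 / [2180 × (1 + 0.0575 × 6.31)] = 1.49×10^6 / 2971 = 501.9 m³.

V ≈ 502 m³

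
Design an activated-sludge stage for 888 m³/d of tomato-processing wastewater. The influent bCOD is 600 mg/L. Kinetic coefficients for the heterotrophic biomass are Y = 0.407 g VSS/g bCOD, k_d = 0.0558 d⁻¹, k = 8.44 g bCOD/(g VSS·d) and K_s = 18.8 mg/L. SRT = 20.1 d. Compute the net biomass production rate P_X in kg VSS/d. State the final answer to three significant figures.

P_X ≈ 102 kg VSS/d

For a completely mixed reactor with recycle the Lawrence–McCarty relation gives S = K_s·(1 + k_d·θ_c) / [θ_c·(Y·k − k_d) − 1] = 18.8 × (1 + 0.0558 × 20.1) / [20.1 × (0.407 × 8.44 − 0.0558) − 1] = 39.89 / 66.92 = 0.5960 mg/L.
Correct the yield for decay: Y_obs = Y/(1 + k_d θ_c) = 0.407 / (1 + 0.0558 × 20.1) = 0.407 / 2.122 = 0.1918.
ΔS = 600 − 0.596 = 599.4 mg/L, so the substrate removal rate is 888 × 599.4/1000 = 532.3 kg bCOD/d.
Net biomass production P_X = Y_obs × Q·(S₀ − S) = 0.1918 × 532.3 = 102.1 kg VSS/d.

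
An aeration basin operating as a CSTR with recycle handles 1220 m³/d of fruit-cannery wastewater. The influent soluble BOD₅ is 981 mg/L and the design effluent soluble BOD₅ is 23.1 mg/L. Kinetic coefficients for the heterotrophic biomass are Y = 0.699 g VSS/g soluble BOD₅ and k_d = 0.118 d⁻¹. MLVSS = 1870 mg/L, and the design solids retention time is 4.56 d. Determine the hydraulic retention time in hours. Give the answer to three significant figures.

Steady-state biomass mass balance: V·X·(1 + k_d·θ_c) = Y·Q·(S₀ − S)·θ_c, so V = 0.699 × 1220 × (981 − 23.1) × 4.56 / [1870 × (1 + 0.118 × 4.56)] = 3.72×10^6 / 2876 = 1295 m³.
Hydraulic retention time τ = V/Q = 1295 / 1220 = 1.062 d = 25.48 h.

τ ≈ 25.5 h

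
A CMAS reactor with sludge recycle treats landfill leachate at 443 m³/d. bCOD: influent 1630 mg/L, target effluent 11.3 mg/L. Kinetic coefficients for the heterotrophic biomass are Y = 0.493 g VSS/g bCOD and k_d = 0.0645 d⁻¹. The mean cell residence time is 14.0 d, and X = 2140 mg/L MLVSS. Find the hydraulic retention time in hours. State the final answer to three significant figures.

τ ≈ 65.8 h

From the SRT design equation V = Y Q (S₀−S) θ_c / [X (1 + k_d θ_c)] = 0.493 × 443 × (1630 − 11.3) × 14.0 / [2140 × (1 + 0.0645 × 14.0)] = 4.95×10^6 / 4072 = 1215 m³.
Hydraulic retention time τ = V/Q = 1215 / 443 = 2.743 d = 65.84 h.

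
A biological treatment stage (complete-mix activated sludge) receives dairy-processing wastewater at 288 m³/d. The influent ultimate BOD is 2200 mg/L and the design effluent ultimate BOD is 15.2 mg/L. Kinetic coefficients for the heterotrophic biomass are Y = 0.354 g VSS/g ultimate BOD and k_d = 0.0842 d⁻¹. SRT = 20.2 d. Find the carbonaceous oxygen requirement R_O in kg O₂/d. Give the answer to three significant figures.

R_O ≈ 512 kg O₂/d

Correct the yield for decay: Y_obs = Y/(1 + k_d θ_c) = 0.354 / (1 + 0.0842 × 20.2) = 0.354 / 2.701 = 0.1311.
ΔS = 2200 − 15.2 = 2185 mg/L, so the substrate removal rate is 288 × 2185/1000 = 629.2 kg ultimate BOD/d.
Net sludge production P_X = 0.1311 × 629.2 = 82.47 kg VSS/d.
R_O = Q·(S₀ − S) − 1.42·P_X = 629.2 − 1.42 × 82.47 = 512.1 kg O₂/d.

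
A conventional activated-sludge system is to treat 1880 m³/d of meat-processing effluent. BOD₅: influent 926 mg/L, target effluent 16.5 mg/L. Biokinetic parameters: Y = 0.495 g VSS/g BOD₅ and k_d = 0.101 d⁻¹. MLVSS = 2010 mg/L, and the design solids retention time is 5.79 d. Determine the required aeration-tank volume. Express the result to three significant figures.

V ≈ 1540 m³

Rearranging the biomass balance for a CMAS with decay, V = Y·Q·ΔS·θ_c / [X·(1+k_d θ_c)] = 0.495 × 1880 × (926 − 16.5) × 5.79 / [2010 × (1 + 0.101 × 5.79)] = 4.9×10^6 / 3185 = 1538 m³.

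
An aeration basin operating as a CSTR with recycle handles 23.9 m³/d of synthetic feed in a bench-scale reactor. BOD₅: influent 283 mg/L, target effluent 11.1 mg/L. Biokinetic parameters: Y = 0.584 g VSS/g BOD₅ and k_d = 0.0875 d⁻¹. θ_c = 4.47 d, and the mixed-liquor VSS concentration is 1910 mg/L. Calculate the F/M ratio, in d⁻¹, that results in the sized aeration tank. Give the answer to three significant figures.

F/M ≈ 0.555 d⁻¹

Rearranging the biomass balance for a CMAS with decay, V = Y·Q·ΔS·θ_c / [X·(1+k_d θ_c)] = 0.584 × 23.9 × (283 − 11.1) × 4.47 / [1910 × (1 + 0.0875 × 4.47)] = 1.7×10^4 / 2657 = 6.385 m³.
F/M = Q·S₀ / (V·X) = 23.9 × 283 / (6.385 × 1910) = 0.5547 g BOD₅·(g VSS·d)⁻¹.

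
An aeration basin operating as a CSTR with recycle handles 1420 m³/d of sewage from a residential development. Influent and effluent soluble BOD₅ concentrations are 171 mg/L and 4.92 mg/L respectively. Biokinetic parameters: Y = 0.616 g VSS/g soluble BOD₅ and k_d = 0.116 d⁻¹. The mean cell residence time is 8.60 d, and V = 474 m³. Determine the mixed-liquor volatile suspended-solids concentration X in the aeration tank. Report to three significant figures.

Solving the biomass balance for X: X = Y Q (S₀−S) θ_c / [V (1+k_d θ_c)] = 0.616 × 1420 × (171 − 4.92) × 8.60 / [474 × (1 + 0.116 × 8.60)] = 1319 mg/L.

X ≈ 1320 mg/L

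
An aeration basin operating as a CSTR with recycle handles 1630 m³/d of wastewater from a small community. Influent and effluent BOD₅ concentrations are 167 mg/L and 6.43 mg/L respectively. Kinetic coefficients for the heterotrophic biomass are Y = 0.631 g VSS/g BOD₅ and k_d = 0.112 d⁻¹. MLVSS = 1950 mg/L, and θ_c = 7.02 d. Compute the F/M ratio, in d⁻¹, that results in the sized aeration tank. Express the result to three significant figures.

Rearranging the biomass balance for a CMAS with decay, V = Y·Q·ΔS·θ_c / [X·(1+k_d θ_c)] = 0.631 × 1630 × (167 − 6.43) × 7.02 / [1950 × (1 + 0.112 × 7.02)] = 1.16×10^6 / 3483 = 332.8 m³.
F/M = Q·S₀ / (V·X) = 1630 × 167 / (332.8 × 1950) = 0.4194 g BOD₅·(g VSS·d)⁻¹.

F/M ≈ 0.419 d⁻¹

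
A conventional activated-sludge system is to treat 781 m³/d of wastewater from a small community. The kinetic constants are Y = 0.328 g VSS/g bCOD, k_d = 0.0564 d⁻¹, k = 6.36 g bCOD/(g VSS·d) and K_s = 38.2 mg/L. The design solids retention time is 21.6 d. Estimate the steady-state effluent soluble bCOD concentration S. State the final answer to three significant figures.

Effluent substrate depends only on kinetics and SRT: S = K_s(1 + k_d θ_c) / [θ_c(Yk − k_d) − 1] = 38.2 × (1 + 0.0564 × 21.6) / [21.6 × (0.328 × 6.36 − 0.0564) − 1] = 84.74 / 42.84 = 1.978 mg/L.

S ≈ 1.98 mg/L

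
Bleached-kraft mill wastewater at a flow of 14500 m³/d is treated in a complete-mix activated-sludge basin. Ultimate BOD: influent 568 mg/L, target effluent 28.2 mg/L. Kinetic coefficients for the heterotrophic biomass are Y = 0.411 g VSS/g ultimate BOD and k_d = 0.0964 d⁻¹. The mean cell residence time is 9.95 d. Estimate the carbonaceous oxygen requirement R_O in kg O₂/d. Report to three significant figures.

Y_obs = Y / (1 + k_d θ_c) = 0.411 / (1 + 0.0964 × 9.95) = 0.411 / 1.959 = 0.2098.
ΔS = 568 − 28.2 = 539.8 mg/L, so the substrate removal rate is 14500 × 539.8/1000 = 7827 kg ultimate BOD/d.
Biomass synthesised: P_X = Y_obs × 7827 = 1642 kg VSS/d.
Carbonaceous O₂ demand = substrate oxidised − cell-mass equivalent = 7827 − 1.42 × 1642 = 5495 kg O₂/d.

R_O ≈ 5500 kg O₂/d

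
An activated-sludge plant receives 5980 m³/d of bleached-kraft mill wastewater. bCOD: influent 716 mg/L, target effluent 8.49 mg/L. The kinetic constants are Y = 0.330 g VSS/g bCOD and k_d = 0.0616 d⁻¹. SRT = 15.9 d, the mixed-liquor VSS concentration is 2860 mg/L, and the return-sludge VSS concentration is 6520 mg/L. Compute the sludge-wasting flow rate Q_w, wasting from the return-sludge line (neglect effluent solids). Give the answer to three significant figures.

Steady-state biomass mass balance: V·X·(1 + k_d·θ_c) = Y·Q·(S₀ − S)·θ_c, so V = 0.330 × 5980 × (716 − 8.49) × 15.9 / [2860 × (1 + 0.0616 × 15.9)] = 2.22×10^7 / 5661 = 3921 m³.
θ_c = V·X/(Q_w·X_r) when wasting from the recycle, so Q_w = V·X/(θ_c·X_r) = 3921 × 2860 / (15.9 × 6520) = 108.2 m³/d.

Q_w ≈ 108 m³/d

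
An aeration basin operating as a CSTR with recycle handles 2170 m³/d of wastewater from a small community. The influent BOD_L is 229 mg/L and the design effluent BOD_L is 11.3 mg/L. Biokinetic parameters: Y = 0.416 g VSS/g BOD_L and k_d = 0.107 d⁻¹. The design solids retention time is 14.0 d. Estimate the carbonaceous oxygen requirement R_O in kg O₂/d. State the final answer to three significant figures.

R_O ≈ 361 kg O₂/d

The observed yield is Y_obs = Y/(1 + k_d·θ_c) = 0.416 / (1 + 0.107 × 14.0) = 0.416 / 2.498 = 0.1665 g VSS per g BOD_L removed.
Substrate removed = Q·(S₀ − S) = 2170 m³/d × (229 − 11.3) g/m³ = 4.72×10^5 g/d = 472.4 kg/d.
Net sludge production P_X = 0.1665 × 472.4 = 78.67 kg VSS/d.
R_O = Q·(S₀ − S) − 1.42·P_X = 472.4 − 1.42 × 78.67 = 360.7 kg O₂/d.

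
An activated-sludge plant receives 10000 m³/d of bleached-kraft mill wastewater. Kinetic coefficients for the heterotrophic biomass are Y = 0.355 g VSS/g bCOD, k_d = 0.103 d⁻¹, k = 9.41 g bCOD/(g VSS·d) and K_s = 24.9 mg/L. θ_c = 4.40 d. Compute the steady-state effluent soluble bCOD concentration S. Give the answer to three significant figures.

S ≈ 2.73 mg/L

From the Monod/SRT balance for a CMAS, S = K_s·(1+k_d θ_c)/[θ_c·(Y k − k_d) − 1] = 24.9 × (1 + 0.103 × 4.40) / [4.40 × (0.355 × 9.41 − 0.103) − 1] = 36.18 / 13.25 = 2.732 mg/L.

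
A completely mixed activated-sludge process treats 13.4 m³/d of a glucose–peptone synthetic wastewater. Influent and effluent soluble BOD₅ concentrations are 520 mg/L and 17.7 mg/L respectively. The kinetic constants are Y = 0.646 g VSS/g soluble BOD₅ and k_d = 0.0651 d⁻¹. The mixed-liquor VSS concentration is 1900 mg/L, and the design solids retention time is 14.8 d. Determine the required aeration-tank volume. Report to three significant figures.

Steady-state biomass mass balance: V·X·(1 + k_d·θ_c) = Y·Q·(S₀ − S)·θ_c, so V = 0.646 × 13.4 × (520 − 17.7) × 14.8 / [1900 × (1 + 0.0651 × 14.8)] = 6.44×10^4 / 3731 = 17.25 m³.

V ≈ 17.2 m³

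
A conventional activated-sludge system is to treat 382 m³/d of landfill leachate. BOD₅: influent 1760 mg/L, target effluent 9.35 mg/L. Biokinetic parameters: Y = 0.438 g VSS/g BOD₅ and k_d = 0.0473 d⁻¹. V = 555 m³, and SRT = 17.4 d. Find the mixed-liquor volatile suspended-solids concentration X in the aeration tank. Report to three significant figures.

Solving the biomass balance for X: X = Y Q (S₀−S) θ_c / [V (1+k_d θ_c)] = 0.438 × 382 × (1760 − 9.35) × 17.4 / [555 × (1 + 0.0473 × 17.4)] = 5037 mg/L.

X ≈ 5040 mg/L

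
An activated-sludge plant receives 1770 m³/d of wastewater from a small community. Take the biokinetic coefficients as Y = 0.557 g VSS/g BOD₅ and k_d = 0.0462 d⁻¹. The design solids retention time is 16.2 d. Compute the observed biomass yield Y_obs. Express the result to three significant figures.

Correct the yield for decay: Y_obs = Y/(1 + k_d θ_c) = 0.557 / (1 + 0.0462 × 16.2) = 0.557 / 1.748 = 0.3186.

Y_obs ≈ 0.319 g VSS/g BOD₅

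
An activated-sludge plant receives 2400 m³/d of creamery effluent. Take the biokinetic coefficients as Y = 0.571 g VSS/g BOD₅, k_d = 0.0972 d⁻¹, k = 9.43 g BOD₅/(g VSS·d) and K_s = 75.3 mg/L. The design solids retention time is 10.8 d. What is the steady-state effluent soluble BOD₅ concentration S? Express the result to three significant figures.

For a completely mixed reactor with recycle the Lawrence–McCarty relation gives S = K_s·(1 + k_d·θ_c) / [θ_c·(Y·k − k_d) − 1] = 75.3 × (1 + 0.0972 × 10.8) / [10.8 × (0.571 × 9.43 − 0.0972) − 1] = 154.3 / 56.10 = 2.751 mg/L.

S ≈ 2.75 mg/L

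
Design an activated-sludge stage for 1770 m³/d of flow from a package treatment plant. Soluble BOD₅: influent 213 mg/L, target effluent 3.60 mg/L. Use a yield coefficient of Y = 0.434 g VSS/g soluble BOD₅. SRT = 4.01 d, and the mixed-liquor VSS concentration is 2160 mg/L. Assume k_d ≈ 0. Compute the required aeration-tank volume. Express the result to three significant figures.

V ≈ 299 m³

Biomass mass balance (decay neglected): V·X = Y·Q·(S₀ − S)·θ_c, so V = 0.434 × 1770 × (213 − 3.60) × 4.01 / 2160 = 298.6 m³.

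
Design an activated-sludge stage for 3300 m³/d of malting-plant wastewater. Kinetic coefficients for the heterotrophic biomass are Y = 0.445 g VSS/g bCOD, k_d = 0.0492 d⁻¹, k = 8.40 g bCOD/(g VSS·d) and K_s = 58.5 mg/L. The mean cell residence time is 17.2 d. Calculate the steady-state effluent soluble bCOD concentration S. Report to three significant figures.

S ≈ 1.73 mg/L

For a completely mixed reactor with recycle the Lawrence–McCarty relation gives S = K_s·(1 + k_d·θ_c) / [θ_c·(Y·k − k_d) − 1] = 58.5 × (1 + 0.0492 × 17.2) / [17.2 × (0.445 × 8.40 − 0.0492) − 1] = 108.0 / 62.45 = 1.730 mg/L.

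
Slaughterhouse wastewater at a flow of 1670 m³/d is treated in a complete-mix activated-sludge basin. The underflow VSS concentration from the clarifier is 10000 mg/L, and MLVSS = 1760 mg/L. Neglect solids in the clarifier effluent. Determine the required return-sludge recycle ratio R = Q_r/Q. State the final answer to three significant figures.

R ≈ 0.214

Mass balance around the secondary clarifier (neglecting effluent solids): R = X / (X_r − X) = 1760 / (10000 − 1760) = 0.2136.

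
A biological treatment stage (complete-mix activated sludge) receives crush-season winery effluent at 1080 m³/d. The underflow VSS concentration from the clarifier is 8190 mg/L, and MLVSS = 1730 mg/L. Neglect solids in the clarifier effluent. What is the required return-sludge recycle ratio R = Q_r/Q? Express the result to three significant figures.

Solids balance on the clarifier gives (1+R)X = R·X_r, so R = X/(X_r − X) = 1730 / (8190 − 1730) = 0.2678.

R ≈ 0.268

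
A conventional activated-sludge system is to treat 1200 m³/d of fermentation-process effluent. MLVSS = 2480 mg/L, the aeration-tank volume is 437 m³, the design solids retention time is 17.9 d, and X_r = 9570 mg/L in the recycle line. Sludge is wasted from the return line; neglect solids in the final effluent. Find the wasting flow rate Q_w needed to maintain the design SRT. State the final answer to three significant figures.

Q_w = (V·X)/(θ_c X_r) = 437.0 × 2480 / (17.9 × 9570) = 6.327 m³/d.

Q_w ≈ 6.33 m³/d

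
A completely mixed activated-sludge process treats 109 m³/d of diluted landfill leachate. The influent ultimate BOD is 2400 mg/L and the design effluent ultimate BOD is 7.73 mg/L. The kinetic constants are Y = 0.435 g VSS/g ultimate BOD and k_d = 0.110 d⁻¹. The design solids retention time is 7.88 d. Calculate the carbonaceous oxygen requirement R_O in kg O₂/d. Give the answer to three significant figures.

Correct the yield for decay: Y_obs = Y/(1 + k_d θ_c) = 0.435 / (1 + 0.110 × 7.88) = 0.435 / 1.867 = 0.2330.
Substrate removed = Q·(S₀ − S) = 109 m³/d × (2400 − 7.73) g/m³ = 2.61×10^5 g/d = 260.8 kg/d.
P_X = Y_obs·Q·(S₀ − S) = 0.2330 × 260.8 = 60.76 kg VSS/d.
R_O = Q·(S₀ − S) − 1.42·P_X = 260.8 − 1.42 × 60.76 = 174.5 kg O₂/d.

R_O ≈ 174 kg O₂/d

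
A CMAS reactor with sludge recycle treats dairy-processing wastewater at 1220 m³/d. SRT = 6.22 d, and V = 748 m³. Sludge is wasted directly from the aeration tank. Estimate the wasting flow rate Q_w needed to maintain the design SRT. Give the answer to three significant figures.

With mixed-liquor wasting, θ_c = V/Q_w, so Q_w = V/θ_c = 748.0/6.22 = 120.3 m³/d.

Q_w ≈ 120 m³/d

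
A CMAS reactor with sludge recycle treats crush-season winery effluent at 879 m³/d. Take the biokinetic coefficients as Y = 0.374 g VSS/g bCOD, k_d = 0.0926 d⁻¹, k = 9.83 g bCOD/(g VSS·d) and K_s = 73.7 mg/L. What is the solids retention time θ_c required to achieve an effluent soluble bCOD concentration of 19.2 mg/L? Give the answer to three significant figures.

θ_c ≈ 1.50 d

Specific growth rate at S = 19.2 mg/L: μ = YkS/(K_s+S) = 0.374·9.83·19.2/(73.7+19.2) = 0.7598 d⁻¹.
1/θ_c = 0.7598 − 0.0926 = 0.6672 d⁻¹, so θ_c = 1.499 d.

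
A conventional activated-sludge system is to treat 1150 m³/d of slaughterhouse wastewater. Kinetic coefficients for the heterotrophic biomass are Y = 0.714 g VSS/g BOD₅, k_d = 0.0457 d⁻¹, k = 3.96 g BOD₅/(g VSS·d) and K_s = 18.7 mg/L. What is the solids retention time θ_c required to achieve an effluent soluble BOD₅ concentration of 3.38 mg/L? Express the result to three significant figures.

θ_c ≈ 2.58 d

Specific growth rate at S = 3.38 mg/L: μ = YkS/(K_s+S) = 0.714·3.96·3.38/(18.7+3.38) = 0.4328 d⁻¹.
θ_c = 1/(μ − k_d) = 1/(0.4328 − 0.0457) = 1/0.3871 = 2.583 d.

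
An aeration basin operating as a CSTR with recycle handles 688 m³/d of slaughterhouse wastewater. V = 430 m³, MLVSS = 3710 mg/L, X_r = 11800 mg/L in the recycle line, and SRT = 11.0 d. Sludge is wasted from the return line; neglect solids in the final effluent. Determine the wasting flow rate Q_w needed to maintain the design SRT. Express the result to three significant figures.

Q_w ≈ 12.3 m³/d

Wasting from the return line (neglecting effluent solids): Q_w = V·X / (θ_c·X_r) = 430.0 × 3710 / (11.0 × 11800) = 12.29 m³/d.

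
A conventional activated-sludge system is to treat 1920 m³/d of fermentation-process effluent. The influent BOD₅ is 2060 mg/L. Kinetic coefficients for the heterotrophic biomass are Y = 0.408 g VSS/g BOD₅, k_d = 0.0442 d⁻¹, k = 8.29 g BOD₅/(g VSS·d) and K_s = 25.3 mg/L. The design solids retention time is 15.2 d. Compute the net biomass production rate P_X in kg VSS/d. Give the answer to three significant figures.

From the Monod/SRT balance for a CMAS, S = K_s·(1+k_d θ_c)/[θ_c·(Y k − k_d) − 1] = 25.3 × (1 + 0.0442 × 15.2) / [15.2 × (0.408 × 8.29 − 0.0442) − 1] = 42.30 / 49.74 = 0.8504 mg/L.
Observed yield with endogenous decay: Y_obs = Y / (1 + k_d·θ_c) = 0.408 / (1 + 0.0442 × 15.2) = 0.408 / 1.672 = 0.2440 g VSS/g BOD₅.
Mass of BOD₅ removed per day: Q(S₀ − S) = 1920 × 2059 g/m³ = 3954 kg/d.
Biomass produced: P_X = Y_obs·Q·ΔS = 0.2440 × 3954 ≈ 964.8 kg VSS/d.

P_X ≈ 965 kg VSS/d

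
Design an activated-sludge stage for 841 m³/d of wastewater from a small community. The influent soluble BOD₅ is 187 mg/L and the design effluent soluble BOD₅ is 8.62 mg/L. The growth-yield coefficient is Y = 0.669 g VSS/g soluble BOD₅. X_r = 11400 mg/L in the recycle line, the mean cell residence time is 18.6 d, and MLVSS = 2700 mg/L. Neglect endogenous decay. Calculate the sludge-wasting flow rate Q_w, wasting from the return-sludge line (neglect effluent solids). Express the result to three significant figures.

Biomass mass balance (decay neglected): V·X = Y·Q·(S₀ − S)·θ_c, so V = 0.669 × 841 × (187 − 8.62) × 18.6 / 2700 = 691.4 m³.
Q_w = (V·X)/(θ_c X_r) = 691.4 × 2700 / (18.6 × 11400) = 8.804 m³/d.

Q_w ≈ 8.80 m³/d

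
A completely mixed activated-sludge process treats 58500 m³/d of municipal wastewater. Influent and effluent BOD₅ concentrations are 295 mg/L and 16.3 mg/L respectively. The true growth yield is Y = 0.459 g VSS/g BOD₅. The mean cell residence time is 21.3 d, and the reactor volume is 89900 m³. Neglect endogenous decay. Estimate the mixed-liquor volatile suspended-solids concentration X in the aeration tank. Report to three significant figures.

X = Y·Q·ΔS·θ_c / V = 0.459 × 58500 × (295 − 16.3) × 21.3 / 89900 = 1773 mg/L.

X ≈ 1770 mg/L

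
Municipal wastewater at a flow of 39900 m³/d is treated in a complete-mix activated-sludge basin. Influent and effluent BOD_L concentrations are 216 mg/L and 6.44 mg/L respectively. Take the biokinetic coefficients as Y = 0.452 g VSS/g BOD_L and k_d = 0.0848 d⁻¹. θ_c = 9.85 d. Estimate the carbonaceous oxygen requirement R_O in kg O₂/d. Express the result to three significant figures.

R_O ≈ 5440 kg O₂/d

Correct the yield for decay: Y_obs = Y/(1 + k_d θ_c) = 0.452 / (1 + 0.0848 × 9.85) = 0.452 / 1.835 = 0.2463.
ΔS = 216 − 6.44 = 209.6 mg/L, so the substrate removal rate is 39900 × 209.6/1000 = 8361 kg BOD_L/d.
Biomass synthesised: P_X = Y_obs × 8361 = 2059 kg VSS/d.
R_O = Q·(S₀ − S) − 1.42·P_X = 8361 − 1.42 × 2059 = 5437 kg O₂/d.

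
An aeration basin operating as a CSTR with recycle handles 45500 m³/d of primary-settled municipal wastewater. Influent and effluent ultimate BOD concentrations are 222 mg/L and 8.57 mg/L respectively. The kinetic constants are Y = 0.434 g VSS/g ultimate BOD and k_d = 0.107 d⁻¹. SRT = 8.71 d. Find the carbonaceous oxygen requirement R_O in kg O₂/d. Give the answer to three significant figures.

Y_obs = Y / (1 + k_d θ_c) = 0.434 / (1 + 0.107 × 8.71) = 0.434 / 1.932 = 0.2246.
ΔS = 222 − 8.57 = 213.4 mg/L, so the substrate removal rate is 45500 × 213.4/1000 = 9711 kg ultimate BOD/d.
Biomass synthesised: P_X = Y_obs × 9711 = 2182 kg VSS/d.
Carbonaceous O₂ demand = substrate oxidised − cell-mass equivalent = 9711 − 1.42 × 2182 = 6613 kg O₂/d.

R_O ≈ 6610 kg O₂/d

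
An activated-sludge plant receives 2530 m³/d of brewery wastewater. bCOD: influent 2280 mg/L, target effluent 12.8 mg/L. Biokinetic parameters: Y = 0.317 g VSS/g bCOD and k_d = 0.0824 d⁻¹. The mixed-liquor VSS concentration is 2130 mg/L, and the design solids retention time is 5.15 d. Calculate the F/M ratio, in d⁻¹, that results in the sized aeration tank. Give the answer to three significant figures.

F/M ≈ 0.877 d⁻¹

Steady-state biomass mass balance: V·X·(1 + k_d·θ_c) = Y·Q·(S₀ − S)·θ_c, so V = 0.317 × 2530 × (2280 − 12.8) × 5.15 / [2130 × (1 + 0.0824 × 5.15)] = 9.36×10^6 / 3034 = 3087 m³.
F/M = applied load / biomass = Q·S₀/(V·X) = 2530 × 2280 / (3087 × 2130) = 0.8774 d⁻¹.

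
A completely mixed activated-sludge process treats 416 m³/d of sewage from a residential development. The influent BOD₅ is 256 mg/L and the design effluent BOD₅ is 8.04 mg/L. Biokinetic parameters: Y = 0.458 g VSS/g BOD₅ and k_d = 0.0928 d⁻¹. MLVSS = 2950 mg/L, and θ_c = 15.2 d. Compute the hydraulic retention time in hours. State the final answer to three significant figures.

τ ≈ 5.83 h

Rearranging the biomass balance for a CMAS with decay, V = Y·Q·ΔS·θ_c / [X·(1+k_d θ_c)] = 0.458 × 416 × (256 − 8.04) × 15.2 / [2950 × (1 + 0.0928 × 15.2)] = 7.18×10^5 / 7111 = 101.0 m³.
HRT = V/Q = 101.0 m³ / 416 m³·d⁻¹ = 0.2427 d × 24 = 5.826 h.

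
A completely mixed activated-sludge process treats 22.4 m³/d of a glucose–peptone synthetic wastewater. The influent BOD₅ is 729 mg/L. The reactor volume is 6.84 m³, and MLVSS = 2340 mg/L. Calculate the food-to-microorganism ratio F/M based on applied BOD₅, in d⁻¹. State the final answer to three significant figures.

F/M ≈ 1.02 d⁻¹

F/M = Q·S₀ / (V·X) = 22.4 × 729 / (6.840 × 2340) = 1.020 g BOD₅·(g VSS·d)⁻¹.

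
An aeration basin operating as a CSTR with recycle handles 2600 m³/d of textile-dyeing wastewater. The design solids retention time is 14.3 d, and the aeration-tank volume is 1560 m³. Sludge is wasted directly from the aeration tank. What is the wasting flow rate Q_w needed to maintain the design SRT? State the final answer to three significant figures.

With mixed-liquor wasting, θ_c = V/Q_w, so Q_w = V/θ_c = 1560/14.3 = 109.1 m³/d.

Q_w ≈ 109 m³/d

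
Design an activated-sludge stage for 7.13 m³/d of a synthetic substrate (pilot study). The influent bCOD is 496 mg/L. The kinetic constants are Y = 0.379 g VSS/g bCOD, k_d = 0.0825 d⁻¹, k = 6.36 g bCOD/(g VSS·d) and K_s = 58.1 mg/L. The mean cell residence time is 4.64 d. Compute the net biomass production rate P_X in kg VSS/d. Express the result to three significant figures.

For a completely mixed reactor with recycle the Lawrence–McCarty relation gives S = K_s·(1 + k_d·θ_c) / [θ_c·(Y·k − k_d) − 1] = 58.1 × (1 + 0.0825 × 4.64) / [4.64 × (0.379 × 6.36 − 0.0825) − 1] = 80.34 / 9.802 = 8.197 mg/L.
Observed yield with endogenous decay: Y_obs = Y / (1 + k_d·θ_c) = 0.379 / (1 + 0.0825 × 4.64) = 0.379 / 1.383 = 0.2741 g VSS/g bCOD.
Mass of bCOD removed per day: Q(S₀ − S) = 7.13 × 487.8 g/m³ = 3.478 kg/d.
P_X = Y_obs · Q(S₀ − S) = 0.2741 × 3.478 = 0.9533 kg VSS/d.

P_X ≈ 0.953 kg VSS/d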